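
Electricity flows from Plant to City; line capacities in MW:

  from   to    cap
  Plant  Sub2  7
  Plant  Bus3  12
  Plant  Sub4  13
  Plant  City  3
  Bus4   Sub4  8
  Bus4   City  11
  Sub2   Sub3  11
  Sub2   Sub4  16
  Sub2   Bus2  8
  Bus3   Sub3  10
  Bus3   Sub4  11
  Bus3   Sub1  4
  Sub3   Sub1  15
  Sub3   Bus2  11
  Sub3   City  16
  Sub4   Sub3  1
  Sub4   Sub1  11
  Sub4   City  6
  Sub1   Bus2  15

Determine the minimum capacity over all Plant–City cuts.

Augment Plant→City: bottleneck 3, flow now 3.
Augment Plant→Sub4→City: bottleneck 6, flow now 9.
Augment Plant→Sub2→Sub3→City: bottleneck 7, flow now 16.
Augment Plant→Bus3→Sub3→City: bottleneck 9, flow now 25.
No augmenting path remains; maximum flow = 25.
By max-flow min-cut, the minimum cut capacity equals the max flow.
In the residual graph, reachable from Plant: {Plant, Sub2, Bus3, Sub3, Sub4, Sub1, Bus2}.
Min-cut edges: Plant→City (3), Sub3→City (16), Sub4→City (6); capacity 3 + 16 + 6 = 25.

25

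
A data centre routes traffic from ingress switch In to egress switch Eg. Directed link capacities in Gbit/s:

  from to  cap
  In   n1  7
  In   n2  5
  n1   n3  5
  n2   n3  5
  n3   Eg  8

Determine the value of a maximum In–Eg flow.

8

Augment In→n1→n3→Eg: bottleneck 5, flow now 5.
Augment In→n2→n3→Eg: bottleneck 3, flow now 8.
No augmenting path remains; maximum flow = 8.
In the residual graph, reachable from In: {In, n1, n2, n3}.
Min-cut edges: n3→Eg (8); capacity 8 = 8.
This cut is saturated, so no flow can exceed 8.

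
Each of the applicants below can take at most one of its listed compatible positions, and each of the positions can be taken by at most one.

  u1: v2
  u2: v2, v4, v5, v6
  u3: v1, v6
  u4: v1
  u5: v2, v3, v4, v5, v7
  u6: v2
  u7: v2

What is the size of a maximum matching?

Unit-capacity flow: source→left, listed edges, right→sink; max matching = max flow.
Augmenting path u1→v2 (+1); matched 1.
Augmenting path u2→v4 (+1); matched 2.
Augmenting path u3→v1 (+1); matched 3.
Augmenting path u5→v3 (+1); matched 4.
Augmenting path u4→v1→u3→v6 (+1); matched 5.
No augmenting path remains; maximum matching = 5.
König certificate: {u2, u3, u4, u5, v2} is a vertex cover of size 5 (every listed pair touches it), so no matching can be larger.

5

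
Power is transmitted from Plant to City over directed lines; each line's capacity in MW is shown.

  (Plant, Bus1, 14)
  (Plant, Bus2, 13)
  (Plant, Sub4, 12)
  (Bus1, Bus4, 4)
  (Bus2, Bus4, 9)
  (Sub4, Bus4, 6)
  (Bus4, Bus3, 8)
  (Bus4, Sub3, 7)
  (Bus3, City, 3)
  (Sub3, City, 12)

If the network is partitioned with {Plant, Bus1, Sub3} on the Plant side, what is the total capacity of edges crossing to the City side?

41

Edges leaving {Plant, Bus1, Sub3}: Plant→Bus2 (13), Plant→Sub4 (12), Bus1→Bus4 (4), Sub3→City (12).
Cut capacity = 13 + 12 + 4 + 12 = 41.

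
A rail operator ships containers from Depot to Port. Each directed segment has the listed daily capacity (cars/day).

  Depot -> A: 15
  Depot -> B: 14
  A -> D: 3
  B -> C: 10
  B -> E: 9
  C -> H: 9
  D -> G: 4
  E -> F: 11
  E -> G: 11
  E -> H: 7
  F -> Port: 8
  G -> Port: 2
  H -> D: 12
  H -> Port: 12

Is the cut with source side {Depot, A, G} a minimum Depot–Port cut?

No — its capacity is 19, but the minimum cut has capacity 16.

Given cut capacity: 14 + 3 + 2 = 19.
Augment Depot→A→D→G→Port: bottleneck 2, flow now 2.
Augment Depot→B→C→H→Port: bottleneck 9, flow now 11.
Augment Depot→B→E→F→Port: bottleneck 5, flow now 16.
No augmenting path remains; maximum flow = 16.
In the residual graph, reachable from Depot: {Depot, A, D, G}.
Min-cut edges: Depot→B (14), G→Port (2); capacity 14 + 2 = 16.
Cut capacity 19 exceeds the max flow 16, so it is not minimum.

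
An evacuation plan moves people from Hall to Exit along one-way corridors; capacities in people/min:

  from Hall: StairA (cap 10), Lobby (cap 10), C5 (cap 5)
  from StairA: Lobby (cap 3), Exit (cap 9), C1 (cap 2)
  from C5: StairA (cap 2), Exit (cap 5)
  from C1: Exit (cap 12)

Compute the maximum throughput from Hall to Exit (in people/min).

Augment Hall→StairA→Exit: bottleneck 9, flow now 9.
Augment Hall→C5→Exit: bottleneck 5, flow now 14.
Augment Hall→StairA→C1→Exit: bottleneck 1, flow now 15.
No augmenting path remains; maximum flow = 15.
In the residual graph, reachable from Hall: {Hall, Lobby}.
Min-cut edges: Hall→StairA (10), Hall→C5 (5); capacity 10 + 5 = 15.
This cut is saturated, so no flow can exceed 15.

15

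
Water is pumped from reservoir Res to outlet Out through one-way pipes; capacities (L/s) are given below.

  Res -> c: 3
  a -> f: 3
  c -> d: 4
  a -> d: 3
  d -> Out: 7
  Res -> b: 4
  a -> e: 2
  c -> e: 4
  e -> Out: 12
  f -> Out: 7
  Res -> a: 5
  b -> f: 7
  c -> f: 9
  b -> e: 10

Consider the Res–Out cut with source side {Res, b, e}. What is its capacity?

27

Edges leaving {Res, b, e}: Res→a (5), Res→c (3), b→f (7), e→Out (12).
Cut capacity = 5 + 3 + 7 + 12 = 27.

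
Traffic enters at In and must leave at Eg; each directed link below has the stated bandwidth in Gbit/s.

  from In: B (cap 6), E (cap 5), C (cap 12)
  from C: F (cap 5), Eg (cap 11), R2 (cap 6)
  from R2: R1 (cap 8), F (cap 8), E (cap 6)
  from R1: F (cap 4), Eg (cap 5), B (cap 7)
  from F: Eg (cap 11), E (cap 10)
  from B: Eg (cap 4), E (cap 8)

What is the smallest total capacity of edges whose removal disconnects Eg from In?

16

Augment In→C→Eg: bottleneck 11, flow now 11.
Augment In→B→Eg: bottleneck 4, flow now 15.
Augment In→C→F→Eg: bottleneck 1, flow now 16.
No augmenting path remains; maximum flow = 16.
By max-flow min-cut, the minimum cut capacity equals the max flow.
In the residual graph, reachable from In: {In, B, E}.
Min-cut edges: In→C (12), B→Eg (4); capacity 12 + 4 = 16.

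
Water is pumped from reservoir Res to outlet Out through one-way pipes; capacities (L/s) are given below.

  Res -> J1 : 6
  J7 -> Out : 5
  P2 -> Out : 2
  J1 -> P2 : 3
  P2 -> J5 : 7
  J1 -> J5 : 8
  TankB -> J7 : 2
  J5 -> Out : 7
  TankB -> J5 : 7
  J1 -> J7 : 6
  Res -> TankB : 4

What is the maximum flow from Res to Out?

10

Augment Res→J1→J7→Out: bottleneck 5, flow now 5.
Augment Res→J1→J5→Out: bottleneck 1, flow now 6.
Augment Res→TankB→J5→Out: bottleneck 4, flow now 10.
No augmenting path remains; maximum flow = 10.
In the residual graph, reachable from Res: {Res}.
Min-cut edges: Res→J1 (6), Res→TankB (4); capacity 6 + 4 = 10.
This cut is saturated, so no flow can exceed 10.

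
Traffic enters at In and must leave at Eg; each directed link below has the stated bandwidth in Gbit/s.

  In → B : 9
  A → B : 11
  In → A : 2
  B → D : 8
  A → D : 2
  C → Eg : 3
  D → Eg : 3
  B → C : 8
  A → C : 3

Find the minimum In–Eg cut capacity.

Augment In→A→C→Eg: bottleneck 2, flow now 2.
Augment In→B→C→Eg: bottleneck 1, flow now 3.
Augment In→B→D→Eg: bottleneck 3, flow now 6.
No augmenting path remains; maximum flow = 6.
By max-flow min-cut, the minimum cut capacity equals the max flow.
In the residual graph, reachable from In: {In, A, B, C, D}.
Min-cut edges: C→Eg (3), D→Eg (3); capacity 3 + 3 = 6.

6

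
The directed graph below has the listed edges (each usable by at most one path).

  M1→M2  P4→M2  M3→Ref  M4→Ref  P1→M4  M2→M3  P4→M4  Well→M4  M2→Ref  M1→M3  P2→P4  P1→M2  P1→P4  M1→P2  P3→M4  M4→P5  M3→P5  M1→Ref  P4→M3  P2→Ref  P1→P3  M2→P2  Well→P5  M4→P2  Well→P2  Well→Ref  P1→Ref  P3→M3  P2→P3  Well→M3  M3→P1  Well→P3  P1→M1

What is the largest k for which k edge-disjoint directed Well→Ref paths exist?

5

Assign every edge capacity 1; by Menger, the answer equals the max flow.
Path Well→Ref (+1); total 1.
Path Well→M3→Ref (+1); total 2.
Path Well→M4→Ref (+1); total 3.
Path Well→P2→Ref (+1); total 4.
Path Well→P3→M3→P1→Ref (+1); total 5.
No residual Well→Ref path; max flow = 5.
Certifying cut of size 5: {Well→M3, Well→M4, Well→P2, Well→P3, Well→Ref}.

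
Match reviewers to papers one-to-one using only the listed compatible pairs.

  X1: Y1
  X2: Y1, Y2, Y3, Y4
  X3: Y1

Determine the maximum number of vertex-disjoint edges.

Unit-capacity flow: source→left, listed edges, right→sink; max matching = max flow.
Augmenting path X1→Y1 (+1); matched 1.
Augmenting path X2→Y2 (+1); matched 2.
No augmenting path remains; maximum matching = 2.
König certificate: {X2, Y1} is a vertex cover of size 2 (every listed pair touches it), so no matching can be larger.

2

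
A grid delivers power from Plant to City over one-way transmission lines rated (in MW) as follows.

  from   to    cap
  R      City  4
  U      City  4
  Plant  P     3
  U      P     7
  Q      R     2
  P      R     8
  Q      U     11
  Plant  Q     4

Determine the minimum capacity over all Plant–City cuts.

Augment Plant→P→R→City: bottleneck 3, flow now 3.
Augment Plant→Q→R→City: bottleneck 1, flow now 4.
Augment Plant→Q→U→City: bottleneck 3, flow now 7.
No augmenting path remains; maximum flow = 7.
By max-flow min-cut, the minimum cut capacity equals the max flow.
In the residual graph, reachable from Plant: {Plant}.
Min-cut edges: Plant→P (3), Plant→Q (4); capacity 3 + 4 = 7.

7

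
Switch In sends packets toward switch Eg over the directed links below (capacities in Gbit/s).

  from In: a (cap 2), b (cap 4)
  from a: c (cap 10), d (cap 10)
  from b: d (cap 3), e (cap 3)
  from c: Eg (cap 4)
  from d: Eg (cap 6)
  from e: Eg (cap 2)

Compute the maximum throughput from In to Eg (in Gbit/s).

Augment In→a→c→Eg: bottleneck 2, flow now 2.
Augment In→b→d→Eg: bottleneck 3, flow now 5.
Augment In→b→e→Eg: bottleneck 1, flow now 6.
No augmenting path remains; maximum flow = 6.
In the residual graph, reachable from In: {In}.
Min-cut edges: In→a (2), In→b (4); capacity 2 + 4 = 6.
This cut is saturated, so no flow can exceed 6.

6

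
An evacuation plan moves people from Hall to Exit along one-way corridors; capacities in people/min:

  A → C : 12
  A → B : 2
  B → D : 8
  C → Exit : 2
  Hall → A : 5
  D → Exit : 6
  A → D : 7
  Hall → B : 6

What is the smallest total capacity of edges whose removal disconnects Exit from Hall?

Augment Hall→A→C→Exit: bottleneck 2, flow now 2.
Augment Hall→A→D→Exit: bottleneck 3, flow now 5.
Augment Hall→B→D→Exit: bottleneck 3, flow now 8.
No augmenting path remains; maximum flow = 8.
By max-flow min-cut, the minimum cut capacity equals the max flow.
In the residual graph, reachable from Hall: {Hall, A, B, C, D}.
Min-cut edges: C→Exit (2), D→Exit (6); capacity 2 + 6 = 8.

8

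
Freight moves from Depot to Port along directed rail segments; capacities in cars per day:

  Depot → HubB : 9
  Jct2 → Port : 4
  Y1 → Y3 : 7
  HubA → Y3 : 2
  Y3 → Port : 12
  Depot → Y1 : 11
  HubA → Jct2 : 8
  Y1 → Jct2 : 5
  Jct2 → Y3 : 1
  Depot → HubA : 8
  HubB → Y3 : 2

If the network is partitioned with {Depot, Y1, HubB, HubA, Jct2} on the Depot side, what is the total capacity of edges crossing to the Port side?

Edges leaving {Depot, Y1, HubB, HubA, Jct2}: Y1→Y3 (7), HubB→Y3 (2), HubA→Y3 (2), Jct2→Y3 (1), Jct2→Port (4).
Cut capacity = 7 + 2 + 2 + 1 + 4 = 16.

16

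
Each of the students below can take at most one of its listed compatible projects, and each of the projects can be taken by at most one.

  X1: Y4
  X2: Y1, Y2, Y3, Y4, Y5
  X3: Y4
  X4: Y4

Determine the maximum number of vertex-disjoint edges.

Unit-capacity flow: source→left, listed edges, right→sink; max matching = max flow.
Augmenting path X1→Y4 (+1); matched 1.
Augmenting path X2→Y1 (+1); matched 2.
No augmenting path remains; maximum matching = 2.
König certificate: {X2, Y4} is a vertex cover of size 2 (every listed pair touches it), so no matching can be larger.

2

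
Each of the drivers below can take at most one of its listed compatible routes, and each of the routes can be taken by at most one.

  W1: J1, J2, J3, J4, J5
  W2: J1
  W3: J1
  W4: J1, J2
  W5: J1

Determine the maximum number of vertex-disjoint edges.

3

Unit-capacity flow: source→left, listed edges, right→sink; max matching = max flow.
Augmenting path W1→J1 (+1); matched 1.
Augmenting path W4→J2 (+1); matched 2.
Augmenting path W2→J1→W1→J3 (+1); matched 3.
No augmenting path remains; maximum matching = 3.
König certificate: {W1, W4, J1} is a vertex cover of size 3 (every listed pair touches it), so no matching can be larger.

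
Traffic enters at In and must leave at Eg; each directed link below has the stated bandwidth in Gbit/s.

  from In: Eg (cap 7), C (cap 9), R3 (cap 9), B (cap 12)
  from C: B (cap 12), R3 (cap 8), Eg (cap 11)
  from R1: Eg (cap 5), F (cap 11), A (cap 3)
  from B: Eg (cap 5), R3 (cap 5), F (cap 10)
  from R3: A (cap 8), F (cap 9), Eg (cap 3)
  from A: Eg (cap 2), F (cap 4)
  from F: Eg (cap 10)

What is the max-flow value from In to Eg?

Augment In→Eg: bottleneck 7, flow now 7.
Augment In→C→Eg: bottleneck 9, flow now 16.
Augment In→B→Eg: bottleneck 5, flow now 21.
Augment In→R3→Eg: bottleneck 3, flow now 24.
Augment In→B→F→Eg: bottleneck 7, flow now 31.
Augment In→R3→A→Eg: bottleneck 2, flow now 33.
Augment In→R3→F→Eg: bottleneck 3, flow now 36.
No augmenting path remains; maximum flow = 36.
In the residual graph, reachable from In: {In, B, R3, A, F}.
Min-cut edges: In→C (9), In→Eg (7), B→Eg (5), R3→Eg (3), A→Eg (2), F→Eg (10); capacity 9 + 7 + 5 + 3 + 2 + 10 = 36.
This cut is saturated, so no flow can exceed 36.

36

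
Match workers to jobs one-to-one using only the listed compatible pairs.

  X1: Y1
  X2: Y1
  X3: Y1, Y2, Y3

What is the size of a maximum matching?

2

Unit-capacity flow: source→left, listed edges, right→sink; max matching = max flow.
Augmenting path X1→Y1 (+1); matched 1.
Augmenting path X3→Y2 (+1); matched 2.
No augmenting path remains; maximum matching = 2.
König certificate: {X3, Y1} is a vertex cover of size 2 (every listed pair touches it), so no matching can be larger.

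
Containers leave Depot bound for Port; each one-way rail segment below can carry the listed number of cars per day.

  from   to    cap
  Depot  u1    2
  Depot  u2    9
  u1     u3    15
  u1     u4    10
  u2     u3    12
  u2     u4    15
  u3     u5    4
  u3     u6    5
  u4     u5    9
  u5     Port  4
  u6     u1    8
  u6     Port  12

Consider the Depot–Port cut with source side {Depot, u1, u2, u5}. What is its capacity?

Edges leaving {Depot, u1, u2, u5}: u1→u3 (15), u1→u4 (10), u2→u3 (12), u2→u4 (15), u5→Port (4).
Cut capacity = 15 + 10 + 12 + 15 + 4 = 56.

56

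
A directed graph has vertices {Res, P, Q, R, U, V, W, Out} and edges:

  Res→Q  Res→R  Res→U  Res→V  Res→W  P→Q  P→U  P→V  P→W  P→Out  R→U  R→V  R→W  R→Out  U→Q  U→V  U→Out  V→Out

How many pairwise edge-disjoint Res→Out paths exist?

3

Assign every edge capacity 1; by Menger, the answer equals the max flow.
Path Res→R→Out (+1); total 1.
Path Res→U→Out (+1); total 2.
Path Res→V→Out (+1); total 3.
No residual Res→Out path; max flow = 3.
Certifying cut of size 3: {Res→R, Res→U, Res→V}.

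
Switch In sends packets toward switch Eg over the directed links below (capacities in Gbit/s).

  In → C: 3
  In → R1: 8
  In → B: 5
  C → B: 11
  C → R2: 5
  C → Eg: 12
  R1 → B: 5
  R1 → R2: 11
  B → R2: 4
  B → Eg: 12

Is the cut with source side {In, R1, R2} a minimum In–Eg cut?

Yes — it is a minimum cut (capacity 13).

Given cut capacity: 3 + 5 + 5 = 13.
Augment In→C→Eg: bottleneck 3, flow now 3.
Augment In→B→Eg: bottleneck 5, flow now 8.
Augment In→R1→B→Eg: bottleneck 5, flow now 13.
No augmenting path remains; maximum flow = 13.
Cut capacity 13 equals the max flow, so it is a minimum cut.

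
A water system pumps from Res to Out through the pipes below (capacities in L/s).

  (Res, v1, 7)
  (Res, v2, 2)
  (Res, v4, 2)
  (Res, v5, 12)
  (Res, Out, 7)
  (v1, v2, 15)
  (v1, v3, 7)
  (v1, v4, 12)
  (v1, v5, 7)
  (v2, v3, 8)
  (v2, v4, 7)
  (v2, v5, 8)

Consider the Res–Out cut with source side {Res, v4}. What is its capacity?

Edges leaving {Res, v4}: Res→v1 (7), Res→v2 (2), Res→v5 (12), Res→Out (7).
Cut capacity = 7 + 2 + 12 + 7 = 28.

28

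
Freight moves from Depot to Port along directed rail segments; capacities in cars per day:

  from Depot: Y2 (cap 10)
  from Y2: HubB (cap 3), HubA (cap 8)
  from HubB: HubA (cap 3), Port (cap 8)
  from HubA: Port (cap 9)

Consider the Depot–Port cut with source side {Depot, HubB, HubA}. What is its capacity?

Edges leaving {Depot, HubB, HubA}: Depot→Y2 (10), HubB→Port (8), HubA→Port (9).
Cut capacity = 10 + 8 + 9 = 27.

27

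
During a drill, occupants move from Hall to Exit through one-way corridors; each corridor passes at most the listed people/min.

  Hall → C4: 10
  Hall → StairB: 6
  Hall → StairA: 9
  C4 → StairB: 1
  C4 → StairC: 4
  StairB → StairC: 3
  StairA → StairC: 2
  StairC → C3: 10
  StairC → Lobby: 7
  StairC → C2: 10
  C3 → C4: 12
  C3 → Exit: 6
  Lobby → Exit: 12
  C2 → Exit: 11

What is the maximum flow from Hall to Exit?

Augment Hall→C4→StairC→C3→Exit: bottleneck 4, flow now 4.
Augment Hall→StairB→StairC→C3→Exit: bottleneck 2, flow now 6.
Augment Hall→StairB→StairC→Lobby→Exit: bottleneck 1, flow now 7.
Augment Hall→StairA→StairC→Lobby→Exit: bottleneck 2, flow now 9.
No augmenting path remains; maximum flow = 9.
In the residual graph, reachable from Hall: {Hall, C4, StairB, StairA}.
Min-cut edges: C4→StairC (4), StairB→StairC (3), StairA→StairC (2); capacity 4 + 3 + 2 = 9.
This cut is saturated, so no flow can exceed 9.

9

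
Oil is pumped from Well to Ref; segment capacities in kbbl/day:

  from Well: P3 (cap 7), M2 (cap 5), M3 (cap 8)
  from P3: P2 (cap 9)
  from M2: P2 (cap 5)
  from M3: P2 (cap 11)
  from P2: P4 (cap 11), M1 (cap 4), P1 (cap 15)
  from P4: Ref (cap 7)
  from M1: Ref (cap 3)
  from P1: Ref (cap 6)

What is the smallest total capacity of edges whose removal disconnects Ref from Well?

16

Augment Well→P3→P2→P4→Ref: bottleneck 7, flow now 7.
Augment Well→M2→P2→M1→Ref: bottleneck 3, flow now 10.
Augment Well→M2→P2→P1→Ref: bottleneck 2, flow now 12.
Augment Well→M3→P2→P1→Ref: bottleneck 4, flow now 16.
No augmenting path remains; maximum flow = 16.
By max-flow min-cut, the minimum cut capacity equals the max flow.
In the residual graph, reachable from Well: {Well, P3, M2, M3, P2, P4, M1, P1}.
Min-cut edges: P4→Ref (7), M1→Ref (3), P1→Ref (6); capacity 7 + 3 + 6 = 16.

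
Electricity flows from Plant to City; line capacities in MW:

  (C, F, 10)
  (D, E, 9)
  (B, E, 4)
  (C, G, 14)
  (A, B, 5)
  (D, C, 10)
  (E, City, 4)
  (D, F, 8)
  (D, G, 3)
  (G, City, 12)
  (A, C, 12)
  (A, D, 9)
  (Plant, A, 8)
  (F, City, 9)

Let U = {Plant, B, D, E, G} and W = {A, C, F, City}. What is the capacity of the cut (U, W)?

42

Edges leaving {Plant, B, D, E, G}: Plant→A (8), D→C (10), D→F (8), E→City (4), G→City (12).
Cut capacity = 8 + 10 + 8 + 4 + 12 = 42.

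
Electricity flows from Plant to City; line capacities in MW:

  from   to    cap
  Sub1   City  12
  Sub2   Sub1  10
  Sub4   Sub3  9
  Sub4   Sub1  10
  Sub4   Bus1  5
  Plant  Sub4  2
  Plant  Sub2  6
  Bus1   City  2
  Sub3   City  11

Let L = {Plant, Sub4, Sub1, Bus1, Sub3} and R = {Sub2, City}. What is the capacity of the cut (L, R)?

Edges leaving {Plant, Sub4, Sub1, Bus1, Sub3}: Plant→Sub2 (6), Sub1→City (12), Bus1→City (2), Sub3→City (11).
Cut capacity = 6 + 12 + 2 + 11 = 31.

31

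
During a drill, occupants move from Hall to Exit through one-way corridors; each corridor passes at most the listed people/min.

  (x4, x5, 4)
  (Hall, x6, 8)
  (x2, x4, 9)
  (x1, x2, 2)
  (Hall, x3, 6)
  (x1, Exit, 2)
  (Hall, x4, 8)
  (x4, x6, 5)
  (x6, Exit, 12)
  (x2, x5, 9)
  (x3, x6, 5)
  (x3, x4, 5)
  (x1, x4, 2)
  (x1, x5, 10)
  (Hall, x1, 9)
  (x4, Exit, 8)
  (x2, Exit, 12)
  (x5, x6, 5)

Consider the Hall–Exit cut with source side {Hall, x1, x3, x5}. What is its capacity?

37

Edges leaving {Hall, x1, x3, x5}: Hall→x4 (8), Hall→x6 (8), x1→x2 (2), x1→x4 (2), x1→Exit (2), x3→x4 (5), x3→x6 (5), x5→x6 (5).
Cut capacity = 8 + 8 + 2 + 2 + 2 + 5 + 5 + 5 = 37.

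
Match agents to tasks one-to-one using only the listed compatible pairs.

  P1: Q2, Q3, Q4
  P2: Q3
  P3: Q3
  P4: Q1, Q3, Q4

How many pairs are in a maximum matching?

Unit-capacity flow: source→left, listed edges, right→sink; max matching = max flow.
Augmenting path P1→Q2 (+1); matched 1.
Augmenting path P2→Q3 (+1); matched 2.
Augmenting path P4→Q1 (+1); matched 3.
No augmenting path remains; maximum matching = 3.
König certificate: {P1, P4, Q3} is a vertex cover of size 3 (every listed pair touches it), so no matching can be larger.

3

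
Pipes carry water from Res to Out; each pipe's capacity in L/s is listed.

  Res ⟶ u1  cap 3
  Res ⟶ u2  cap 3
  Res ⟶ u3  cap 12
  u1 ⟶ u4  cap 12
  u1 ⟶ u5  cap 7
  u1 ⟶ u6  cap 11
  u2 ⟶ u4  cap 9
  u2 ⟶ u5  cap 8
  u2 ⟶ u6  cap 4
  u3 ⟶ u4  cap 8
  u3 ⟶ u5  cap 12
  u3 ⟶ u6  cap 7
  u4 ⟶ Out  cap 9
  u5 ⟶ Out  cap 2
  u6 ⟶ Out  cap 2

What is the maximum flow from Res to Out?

13

Augment Res→u1→u4→Out: bottleneck 3, flow now 3.
Augment Res→u2→u4→Out: bottleneck 3, flow now 6.
Augment Res→u3→u4→Out: bottleneck 3, flow now 9.
Augment Res→u3→u5→Out: bottleneck 2, flow now 11.
Augment Res→u3→u6→Out: bottleneck 2, flow now 13.
No augmenting path remains; maximum flow = 13.
In the residual graph, reachable from Res: {Res, u1, u2, u3, u4, u5, u6}.
Min-cut edges: u4→Out (9), u5→Out (2), u6→Out (2); capacity 9 + 2 + 2 = 13.
This cut is saturated, so no flow can exceed 13.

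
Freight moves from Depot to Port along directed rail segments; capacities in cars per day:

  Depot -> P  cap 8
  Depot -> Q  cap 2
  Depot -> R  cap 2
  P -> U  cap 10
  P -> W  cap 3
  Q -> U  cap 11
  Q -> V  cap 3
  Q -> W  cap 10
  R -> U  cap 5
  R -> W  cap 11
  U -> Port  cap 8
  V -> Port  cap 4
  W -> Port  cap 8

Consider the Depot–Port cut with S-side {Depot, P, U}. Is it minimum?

Given cut capacity: 2 + 2 + 3 + 8 = 15.
Augment Depot→P→U→Port: bottleneck 8, flow now 8.
Augment Depot→Q→V→Port: bottleneck 2, flow now 10.
Augment Depot→R→W→Port: bottleneck 2, flow now 12.
No augmenting path remains; maximum flow = 12.
In the residual graph, reachable from Depot: {Depot}.
Min-cut edges: Depot→P (8), Depot→Q (2), Depot→R (2); capacity 8 + 2 + 2 = 12.
Cut capacity 15 exceeds the max flow 12, so it is not minimum.

No — its capacity is 15, but the minimum cut has capacity 12.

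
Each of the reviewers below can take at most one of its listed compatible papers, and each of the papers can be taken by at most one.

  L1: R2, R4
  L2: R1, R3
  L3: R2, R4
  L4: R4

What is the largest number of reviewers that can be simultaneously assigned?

Unit-capacity flow: source→left, listed edges, right→sink; max matching = max flow.
Augmenting path L1→R2 (+1); matched 1.
Augmenting path L2→R1 (+1); matched 2.
Augmenting path L3→R4 (+1); matched 3.
No augmenting path remains; maximum matching = 3.
König certificate: {L2, R2, R4} is a vertex cover of size 3 (every listed pair touches it), so no matching can be larger.

3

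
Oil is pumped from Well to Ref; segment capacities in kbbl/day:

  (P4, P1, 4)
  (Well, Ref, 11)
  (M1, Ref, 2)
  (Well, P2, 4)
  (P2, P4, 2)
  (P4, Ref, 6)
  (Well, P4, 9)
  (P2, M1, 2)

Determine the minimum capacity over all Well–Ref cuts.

19

Augment Well→Ref: bottleneck 11, flow now 11.
Augment Well→P4→Ref: bottleneck 6, flow now 17.
Augment Well→P2→M1→Ref: bottleneck 2, flow now 19.
No augmenting path remains; maximum flow = 19.
By max-flow min-cut, the minimum cut capacity equals the max flow.
In the residual graph, reachable from Well: {Well, P2, P4, P1}.
Min-cut edges: Well→Ref (11), P2→M1 (2), P4→Ref (6); capacity 11 + 2 + 6 = 19.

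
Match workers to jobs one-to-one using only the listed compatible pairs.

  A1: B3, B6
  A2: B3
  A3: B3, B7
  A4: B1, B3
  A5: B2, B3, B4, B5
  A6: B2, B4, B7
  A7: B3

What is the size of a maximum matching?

Unit-capacity flow: source→left, listed edges, right→sink; max matching = max flow.
Augmenting path A1→B3 (+1); matched 1.
Augmenting path A3→B7 (+1); matched 2.
Augmenting path A4→B1 (+1); matched 3.
Augmenting path A5→B2 (+1); matched 4.
Augmenting path A6→B4 (+1); matched 5.
Augmenting path A2→B3→A1→B6 (+1); matched 6.
No augmenting path remains; maximum matching = 6.
König certificate: {A1, A3, A4, A5, A6, B3} is a vertex cover of size 6 (every listed pair touches it), so no matching can be larger.

6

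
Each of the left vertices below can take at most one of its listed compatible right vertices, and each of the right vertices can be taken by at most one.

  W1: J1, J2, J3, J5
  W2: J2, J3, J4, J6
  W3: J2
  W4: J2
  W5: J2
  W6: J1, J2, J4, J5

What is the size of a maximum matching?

Unit-capacity flow: source→left, listed edges, right→sink; max matching = max flow.
Augmenting path W1→J1 (+1); matched 1.
Augmenting path W2→J2 (+1); matched 2.
Augmenting path W6→J4 (+1); matched 3.
Augmenting path W3→J2→W2→J3 (+1); matched 4.
No augmenting path remains; maximum matching = 4.
König certificate: {W1, W2, W6, J2} is a vertex cover of size 4 (every listed pair touches it), so no matching can be larger.

4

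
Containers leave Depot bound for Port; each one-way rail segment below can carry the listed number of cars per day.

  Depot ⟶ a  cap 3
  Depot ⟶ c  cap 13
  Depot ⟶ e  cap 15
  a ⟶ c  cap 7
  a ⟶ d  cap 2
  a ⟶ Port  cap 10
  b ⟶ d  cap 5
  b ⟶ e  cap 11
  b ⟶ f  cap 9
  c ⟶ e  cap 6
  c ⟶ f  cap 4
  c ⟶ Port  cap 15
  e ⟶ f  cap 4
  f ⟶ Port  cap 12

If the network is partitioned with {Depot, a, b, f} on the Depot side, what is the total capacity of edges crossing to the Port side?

Edges leaving {Depot, a, b, f}: Depot→c (13), Depot→e (15), a→c (7), a→d (2), a→Port (10), b→d (5), b→e (11), f→Port (12).
Cut capacity = 13 + 15 + 7 + 2 + 10 + 5 + 11 + 12 = 75.

75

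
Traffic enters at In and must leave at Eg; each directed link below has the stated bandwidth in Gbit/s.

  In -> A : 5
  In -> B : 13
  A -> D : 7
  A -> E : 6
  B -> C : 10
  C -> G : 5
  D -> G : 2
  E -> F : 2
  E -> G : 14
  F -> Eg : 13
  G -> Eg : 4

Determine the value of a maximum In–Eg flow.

Augment In→A→D→G→Eg: bottleneck 2, flow now 2.
Augment In→A→E→F→Eg: bottleneck 2, flow now 4.
Augment In→A→E→G→Eg: bottleneck 1, flow now 5.
Augment In→B→C→G→Eg: bottleneck 1, flow now 6.
No augmenting path remains; maximum flow = 6.
In the residual graph, reachable from In: {In, A, B, C, D, E, G}.
Min-cut edges: E→F (2), G→Eg (4); capacity 2 + 4 = 6.
This cut is saturated, so no flow can exceed 6.

6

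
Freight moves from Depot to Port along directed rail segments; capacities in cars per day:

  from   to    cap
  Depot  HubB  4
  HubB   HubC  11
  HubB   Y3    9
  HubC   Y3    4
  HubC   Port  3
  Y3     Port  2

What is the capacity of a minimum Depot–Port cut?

4

Augment Depot→HubB→HubC→Port: bottleneck 3, flow now 3.
Augment Depot→HubB→Y3→Port: bottleneck 1, flow now 4.
No augmenting path remains; maximum flow = 4.
By max-flow min-cut, the minimum cut capacity equals the max flow.
In the residual graph, reachable from Depot: {Depot}.
Min-cut edges: Depot→HubB (4); capacity 4 = 4.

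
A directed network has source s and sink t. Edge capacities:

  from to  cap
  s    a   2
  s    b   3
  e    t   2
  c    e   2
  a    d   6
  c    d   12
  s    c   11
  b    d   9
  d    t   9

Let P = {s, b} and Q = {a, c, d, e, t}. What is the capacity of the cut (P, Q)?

Edges leaving {s, b}: s→a (2), s→c (11), b→d (9).
Cut capacity = 2 + 11 + 9 = 22.

22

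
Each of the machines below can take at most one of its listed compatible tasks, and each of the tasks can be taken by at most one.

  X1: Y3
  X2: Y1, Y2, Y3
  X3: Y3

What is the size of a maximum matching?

2

Unit-capacity flow: source→left, listed edges, right→sink; max matching = max flow.
Augmenting path X1→Y3 (+1); matched 1.
Augmenting path X2→Y1 (+1); matched 2.
No augmenting path remains; maximum matching = 2.
König certificate: {X2, Y3} is a vertex cover of size 2 (every listed pair touches it), so no matching can be larger.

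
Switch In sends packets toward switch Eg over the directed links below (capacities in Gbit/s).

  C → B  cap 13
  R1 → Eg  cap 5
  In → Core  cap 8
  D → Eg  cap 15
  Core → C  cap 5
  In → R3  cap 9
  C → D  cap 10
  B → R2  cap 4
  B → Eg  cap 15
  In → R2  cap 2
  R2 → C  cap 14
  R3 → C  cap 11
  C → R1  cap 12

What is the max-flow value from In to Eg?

Augment In→R3→C→B→Eg: bottleneck 9, flow now 9.
Augment In→R2→C→B→Eg: bottleneck 2, flow now 11.
Augment In→Core→C→B→Eg: bottleneck 2, flow now 13.
Augment In→Core→C→R1→Eg: bottleneck 3, flow now 16.
No augmenting path remains; maximum flow = 16.
In the residual graph, reachable from In: {In, Core}.
Min-cut edges: In→R3 (9), In→R2 (2), Core→C (5); capacity 9 + 2 + 5 = 16.
This cut is saturated, so no flow can exceed 16.

16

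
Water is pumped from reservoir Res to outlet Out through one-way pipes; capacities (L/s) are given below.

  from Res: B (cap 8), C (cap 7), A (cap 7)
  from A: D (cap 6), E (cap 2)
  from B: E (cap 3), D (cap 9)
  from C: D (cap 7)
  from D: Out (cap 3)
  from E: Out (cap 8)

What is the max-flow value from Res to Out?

Augment Res→A→D→Out: bottleneck 3, flow now 3.
Augment Res→A→E→Out: bottleneck 2, flow now 5.
Augment Res→B→E→Out: bottleneck 3, flow now 8.
No augmenting path remains; maximum flow = 8.
In the residual graph, reachable from Res: {Res, A, B, C, D}.
Min-cut edges: A→E (2), B→E (3), D→Out (3); capacity 2 + 3 + 3 = 8.
This cut is saturated, so no flow can exceed 8.

8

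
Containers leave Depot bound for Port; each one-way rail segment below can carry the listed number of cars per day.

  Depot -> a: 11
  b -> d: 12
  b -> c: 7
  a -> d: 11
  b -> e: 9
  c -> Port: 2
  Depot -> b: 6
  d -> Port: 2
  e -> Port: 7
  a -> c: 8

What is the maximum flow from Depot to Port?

10

Augment Depot→a→c→Port: bottleneck 2, flow now 2.
Augment Depot→a→d→Port: bottleneck 2, flow now 4.
Augment Depot→b→e→Port: bottleneck 6, flow now 10.
No augmenting path remains; maximum flow = 10.
In the residual graph, reachable from Depot: {Depot, a, c, d}.
Min-cut edges: Depot→b (6), c→Port (2), d→Port (2); capacity 6 + 2 + 2 = 10.
This cut is saturated, so no flow can exceed 10.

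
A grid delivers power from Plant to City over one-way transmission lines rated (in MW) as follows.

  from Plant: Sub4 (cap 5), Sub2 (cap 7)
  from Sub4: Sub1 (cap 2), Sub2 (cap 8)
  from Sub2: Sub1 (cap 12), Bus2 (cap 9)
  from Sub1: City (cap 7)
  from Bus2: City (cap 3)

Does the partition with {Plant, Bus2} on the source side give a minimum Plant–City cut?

No — its capacity is 15, but the minimum cut has capacity 10.

Given cut capacity: 5 + 7 + 3 = 15.
Augment Plant→Sub4→Sub1→City: bottleneck 2, flow now 2.
Augment Plant→Sub2→Sub1→City: bottleneck 5, flow now 7.
Augment Plant→Sub2→Bus2→City: bottleneck 2, flow now 9.
Augment Plant→Sub4→Sub2→Bus2→City: bottleneck 1, flow now 10.
No augmenting path remains; maximum flow = 10.
In the residual graph, reachable from Plant: {Plant, Sub4, Sub2, Sub1, Bus2}.
Min-cut edges: Sub1→City (7), Bus2→City (3); capacity 7 + 3 = 10.
Cut capacity 15 exceeds the max flow 10, so it is not minimum.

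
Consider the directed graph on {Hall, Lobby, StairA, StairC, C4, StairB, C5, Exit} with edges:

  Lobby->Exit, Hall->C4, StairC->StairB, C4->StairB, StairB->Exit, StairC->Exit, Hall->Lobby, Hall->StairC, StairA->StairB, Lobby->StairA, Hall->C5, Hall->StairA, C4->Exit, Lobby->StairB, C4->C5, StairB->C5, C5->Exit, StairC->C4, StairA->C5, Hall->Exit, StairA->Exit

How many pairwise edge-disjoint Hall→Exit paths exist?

Assign every edge capacity 1; by Menger, the answer equals the max flow.
Path Hall→Exit (+1); total 1.
Path Hall→Lobby→Exit (+1); total 2.
Path Hall→StairA→Exit (+1); total 3.
Path Hall→StairC→Exit (+1); total 4.
Path Hall→C4→Exit (+1); total 5.
Path Hall→C5→Exit (+1); total 6.
No residual Hall→Exit path; max flow = 6.
Certifying cut of size 6: {Hall→C4, Hall→C5, Hall→Exit, Hall→Lobby, Hall→StairA, Hall→StairC}.

6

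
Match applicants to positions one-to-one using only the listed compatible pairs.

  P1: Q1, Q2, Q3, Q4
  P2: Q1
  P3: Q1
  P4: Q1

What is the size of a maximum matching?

2

Unit-capacity flow: source→left, listed edges, right→sink; max matching = max flow.
Augmenting path P1→Q1 (+1); matched 1.
Augmenting path P2→Q1→P1→Q2 (+1); matched 2.
No augmenting path remains; maximum matching = 2.
König certificate: {P1, Q1} is a vertex cover of size 2 (every listed pair touches it), so no matching can be larger.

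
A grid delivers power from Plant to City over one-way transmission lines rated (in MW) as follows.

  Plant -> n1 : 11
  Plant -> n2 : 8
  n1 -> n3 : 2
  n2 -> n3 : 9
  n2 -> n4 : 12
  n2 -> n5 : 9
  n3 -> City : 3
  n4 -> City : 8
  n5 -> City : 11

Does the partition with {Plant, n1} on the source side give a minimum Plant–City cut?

Given cut capacity: 8 + 2 = 10.
Augment Plant→n1→n3→City: bottleneck 2, flow now 2.
Augment Plant→n2→n3→City: bottleneck 1, flow now 3.
Augment Plant→n2→n4→City: bottleneck 7, flow now 10.
No augmenting path remains; maximum flow = 10.
Cut capacity 10 equals the max flow, so it is a minimum cut.

Yes — it is a minimum cut (capacity 10).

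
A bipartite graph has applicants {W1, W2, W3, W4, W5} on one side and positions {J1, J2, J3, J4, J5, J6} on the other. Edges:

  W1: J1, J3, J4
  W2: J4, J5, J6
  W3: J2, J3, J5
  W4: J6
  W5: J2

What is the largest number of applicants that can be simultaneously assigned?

Unit-capacity flow: source→left, listed edges, right→sink; max matching = max flow.
Augmenting path W1→J1 (+1); matched 1.
Augmenting path W2→J4 (+1); matched 2.
Augmenting path W3→J2 (+1); matched 3.
Augmenting path W4→J6 (+1); matched 4.
Augmenting path W5→J2→W3→J3 (+1); matched 5.
No augmenting path remains; maximum matching = 5.
König certificate: {W1, W2, W3, W4, W5} is a vertex cover of size 5 (every listed pair touches it), so no matching can be larger.

5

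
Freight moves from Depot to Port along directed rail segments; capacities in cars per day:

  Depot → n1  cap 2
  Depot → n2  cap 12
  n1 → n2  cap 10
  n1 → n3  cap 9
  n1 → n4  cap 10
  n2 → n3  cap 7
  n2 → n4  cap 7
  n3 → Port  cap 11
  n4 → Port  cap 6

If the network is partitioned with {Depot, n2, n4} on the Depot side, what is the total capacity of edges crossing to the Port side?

Edges leaving {Depot, n2, n4}: Depot→n1 (2), n2→n3 (7), n4→Port (6).
Cut capacity = 2 + 7 + 6 = 15.

15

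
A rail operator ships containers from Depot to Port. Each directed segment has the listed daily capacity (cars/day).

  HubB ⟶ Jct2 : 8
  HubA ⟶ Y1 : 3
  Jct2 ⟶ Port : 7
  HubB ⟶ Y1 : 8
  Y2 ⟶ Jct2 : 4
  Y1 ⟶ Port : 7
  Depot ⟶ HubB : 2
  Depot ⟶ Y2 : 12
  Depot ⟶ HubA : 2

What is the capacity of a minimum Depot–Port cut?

8

Augment Depot→HubA→Y1→Port: bottleneck 2, flow now 2.
Augment Depot→HubB→Y1→Port: bottleneck 2, flow now 4.
Augment Depot→Y2→Jct2→Port: bottleneck 4, flow now 8.
No augmenting path remains; maximum flow = 8.
By max-flow min-cut, the minimum cut capacity equals the max flow.
In the residual graph, reachable from Depot: {Depot, Y2}.
Min-cut edges: Depot→HubA (2), Depot→HubB (2), Y2→Jct2 (4); capacity 2 + 2 + 4 = 8.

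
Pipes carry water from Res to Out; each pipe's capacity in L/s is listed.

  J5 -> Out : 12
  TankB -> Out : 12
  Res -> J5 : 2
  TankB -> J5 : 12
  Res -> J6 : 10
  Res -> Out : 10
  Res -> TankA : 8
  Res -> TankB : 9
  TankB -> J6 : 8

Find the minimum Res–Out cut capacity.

21

Augment Res→Out: bottleneck 10, flow now 10.
Augment Res→TankB→Out: bottleneck 9, flow now 19.
Augment Res→J5→Out: bottleneck 2, flow now 21.
No augmenting path remains; maximum flow = 21.
By max-flow min-cut, the minimum cut capacity equals the max flow.
In the residual graph, reachable from Res: {Res, TankA, J6}.
Min-cut edges: Res→TankB (9), Res→J5 (2), Res→Out (10); capacity 9 + 2 + 10 = 21.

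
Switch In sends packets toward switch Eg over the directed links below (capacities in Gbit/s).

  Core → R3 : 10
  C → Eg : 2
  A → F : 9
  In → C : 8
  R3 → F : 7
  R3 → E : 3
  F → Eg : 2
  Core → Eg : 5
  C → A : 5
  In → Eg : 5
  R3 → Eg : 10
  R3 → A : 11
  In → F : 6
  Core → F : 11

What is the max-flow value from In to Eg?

Augment In→Eg: bottleneck 5, flow now 5.
Augment In→C→Eg: bottleneck 2, flow now 7.
Augment In→F→Eg: bottleneck 2, flow now 9.
No augmenting path remains; maximum flow = 9.
In the residual graph, reachable from In: {In, C, A, F}.
Min-cut edges: In→Eg (5), C→Eg (2), F→Eg (2); capacity 5 + 2 + 2 = 9.
This cut is saturated, so no flow can exceed 9.

9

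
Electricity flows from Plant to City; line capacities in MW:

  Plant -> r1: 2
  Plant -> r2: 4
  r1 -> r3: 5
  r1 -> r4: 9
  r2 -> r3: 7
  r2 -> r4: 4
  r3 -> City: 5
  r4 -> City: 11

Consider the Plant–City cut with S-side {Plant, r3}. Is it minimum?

No — its capacity is 11, but the minimum cut has capacity 6.

Given cut capacity: 2 + 4 + 5 = 11.
Augment Plant→r1→r3→City: bottleneck 2, flow now 2.
Augment Plant→r2→r3→City: bottleneck 3, flow now 5.
Augment Plant→r2→r4→City: bottleneck 1, flow now 6.
No augmenting path remains; maximum flow = 6.
In the residual graph, reachable from Plant: {Plant}.
Min-cut edges: Plant→r1 (2), Plant→r2 (4); capacity 2 + 4 = 6.
Cut capacity 11 exceeds the max flow 6, so it is not minimum.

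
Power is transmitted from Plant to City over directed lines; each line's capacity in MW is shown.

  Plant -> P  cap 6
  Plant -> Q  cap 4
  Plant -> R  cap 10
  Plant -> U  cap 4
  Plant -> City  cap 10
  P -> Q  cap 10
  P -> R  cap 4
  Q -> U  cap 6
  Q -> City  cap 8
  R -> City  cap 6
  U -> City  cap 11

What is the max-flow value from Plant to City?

Augment Plant→City: bottleneck 10, flow now 10.
Augment Plant→Q→City: bottleneck 4, flow now 14.
Augment Plant→R→City: bottleneck 6, flow now 20.
Augment Plant→U→City: bottleneck 4, flow now 24.
Augment Plant→P→Q→City: bottleneck 4, flow now 28.
Augment Plant→P→Q→U→City: bottleneck 2, flow now 30.
No augmenting path remains; maximum flow = 30.
In the residual graph, reachable from Plant: {Plant, R}.
Min-cut edges: Plant→P (6), Plant→Q (4), Plant→U (4), Plant→City (10), R→City (6); capacity 6 + 4 + 4 + 10 + 6 = 30.
This cut is saturated, so no flow can exceed 30.

30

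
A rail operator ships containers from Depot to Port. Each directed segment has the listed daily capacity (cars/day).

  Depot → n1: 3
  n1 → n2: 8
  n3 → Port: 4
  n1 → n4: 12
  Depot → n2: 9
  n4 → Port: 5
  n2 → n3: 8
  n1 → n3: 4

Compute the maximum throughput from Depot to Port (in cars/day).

Augment Depot→n1→n3→Port: bottleneck 3, flow now 3.
Augment Depot→n2→n3→Port: bottleneck 1, flow now 4.
Augment Depot→n2→n3→n1→n4→Port: bottleneck 3, flow now 7. (uses reverse residual edge)
No augmenting path remains; maximum flow = 7.
In the residual graph, reachable from Depot: {Depot, n2, n3}.
Min-cut edges: Depot→n1 (3), n3→Port (4); capacity 3 + 4 = 7.
This cut is saturated, so no flow can exceed 7.

7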